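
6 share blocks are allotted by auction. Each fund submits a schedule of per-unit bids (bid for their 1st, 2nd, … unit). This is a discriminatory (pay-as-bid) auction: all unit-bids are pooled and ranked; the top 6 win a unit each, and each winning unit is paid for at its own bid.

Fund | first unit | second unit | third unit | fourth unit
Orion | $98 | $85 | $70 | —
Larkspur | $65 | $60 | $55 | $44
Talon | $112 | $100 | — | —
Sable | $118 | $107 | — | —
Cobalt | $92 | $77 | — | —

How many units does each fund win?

Pooled unit-bids ranked (top 6): 118 (Sable-1), 112 (Talon-1), 107 (Sable-2), 100 (Talon-2), 98 (Orion-1), 92 (Cobalt-1)
Next rejected bid: $85 (not a price — pay-as-bid).
Allocation: Cobalt 1, Orion 1, Sable 2, Talon 2.

Cobalt 1, Orion 1, Sable 2, Talon 2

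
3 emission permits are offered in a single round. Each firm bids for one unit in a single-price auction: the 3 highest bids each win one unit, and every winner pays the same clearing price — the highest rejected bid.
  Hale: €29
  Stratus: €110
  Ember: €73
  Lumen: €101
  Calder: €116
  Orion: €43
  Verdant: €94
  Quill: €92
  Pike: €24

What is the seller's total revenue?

Total revenue: €282

Bids ranked high→low: 116 (Calder), 110 (Stratus), 101 (Lumen), 94 (Verdant), 92 (Quill), …
The 3 highest are Calder, Stratus, Lumen.
First losing bid is Verdant's €94, which sets the uniform price.
Total revenue = 3 × €94 = €282.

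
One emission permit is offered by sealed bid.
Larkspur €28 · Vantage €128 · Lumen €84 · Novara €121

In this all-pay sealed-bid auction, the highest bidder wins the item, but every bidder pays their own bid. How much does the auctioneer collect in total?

Bids in order: 128 (Vantage) > 121 (Novara) > 84 (Lumen) > 28 (Larkspur)
Every bidder forfeits their bid regardless of winning.
Revenue = 28 + 128 + 84 + 121 = €361.

Total revenue: €361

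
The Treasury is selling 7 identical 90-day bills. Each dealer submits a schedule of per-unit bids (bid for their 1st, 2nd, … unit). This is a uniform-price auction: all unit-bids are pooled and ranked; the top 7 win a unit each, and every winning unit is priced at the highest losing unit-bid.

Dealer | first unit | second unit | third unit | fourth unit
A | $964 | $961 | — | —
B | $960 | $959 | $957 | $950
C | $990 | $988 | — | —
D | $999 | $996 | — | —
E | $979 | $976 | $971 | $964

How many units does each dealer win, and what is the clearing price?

Pooled unit-bids ranked (top 7): 999 (D-1), 996 (D-2), 990 (C-1), 988 (C-2), 979 (E-1), 976 (E-2), 971 (E-3)
First bid not allocated: $964.
Allocation: C 2, D 2, E 3.

C 2, D 2, E 3; clearing price $964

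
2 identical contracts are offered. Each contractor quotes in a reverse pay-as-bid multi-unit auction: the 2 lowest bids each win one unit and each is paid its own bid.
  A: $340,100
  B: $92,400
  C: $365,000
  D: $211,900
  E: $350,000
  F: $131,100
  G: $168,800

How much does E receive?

Bids ranked low→high: 92,400 (B), 131,100 (F), 168,800 (G), 211,900 (D), …
Winners (2 units): B, F.
E does not win → $0.

E is paid $0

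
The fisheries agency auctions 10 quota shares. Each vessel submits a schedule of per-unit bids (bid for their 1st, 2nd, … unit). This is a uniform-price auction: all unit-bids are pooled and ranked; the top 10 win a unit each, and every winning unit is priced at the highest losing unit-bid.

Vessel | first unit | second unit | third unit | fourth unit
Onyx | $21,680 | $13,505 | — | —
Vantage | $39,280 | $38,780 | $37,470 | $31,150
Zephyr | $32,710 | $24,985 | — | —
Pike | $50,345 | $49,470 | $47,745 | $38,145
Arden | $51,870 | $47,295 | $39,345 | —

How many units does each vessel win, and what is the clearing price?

All unit-bids, highest first — top 10: 51,870 (Arden-1), 50,345 (Pike-1), 49,470 (Pike-2), 47,745 (Pike-3), 47,295 (Arden-2), 39,345 (Arden-3), 39,280 (Vantage-1), 38,780 (Vantage-2), 38,145 (Pike-4), 37,470 (Vantage-3)
First bid not allocated: $32,710.
Allocation: Arden 3, Pike 4, Vantage 3.

Arden 3, Pike 4, Vantage 3; clearing price $32,710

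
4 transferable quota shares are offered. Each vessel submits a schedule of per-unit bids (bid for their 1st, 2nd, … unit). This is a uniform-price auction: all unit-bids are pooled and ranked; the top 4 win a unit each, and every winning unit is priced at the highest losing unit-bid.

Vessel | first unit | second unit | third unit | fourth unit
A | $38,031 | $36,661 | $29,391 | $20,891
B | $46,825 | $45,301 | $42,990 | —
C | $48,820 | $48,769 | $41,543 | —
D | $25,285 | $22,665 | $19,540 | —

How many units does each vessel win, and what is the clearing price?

Merging the schedules and taking the best 4: 48,820 (C-1), 48,769 (C-2), 46,825 (B-1), 45,301 (B-2)
First bid not allocated: $42,990.
Allocation: B 2, C 2.

B 2, C 2; clearing price $42,990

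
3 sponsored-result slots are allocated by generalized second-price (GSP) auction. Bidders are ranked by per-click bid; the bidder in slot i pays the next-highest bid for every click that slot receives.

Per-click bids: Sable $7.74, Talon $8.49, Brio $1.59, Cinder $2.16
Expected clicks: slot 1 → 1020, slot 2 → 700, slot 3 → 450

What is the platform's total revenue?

Total revenue: $10122.30

Per-click bids in order: $8.49 (Talon) > $7.74 (Sable) > $2.16 (Cinder) > $1.59 (Brio)
Slot 1: Talon pays $7.74 × 1020 = $7894.80
Slot 2: Sable pays $2.16 × 700 = $1512.00
Slot 3: Cinder pays $1.59 × 450 = $715.50
Total = $10122.30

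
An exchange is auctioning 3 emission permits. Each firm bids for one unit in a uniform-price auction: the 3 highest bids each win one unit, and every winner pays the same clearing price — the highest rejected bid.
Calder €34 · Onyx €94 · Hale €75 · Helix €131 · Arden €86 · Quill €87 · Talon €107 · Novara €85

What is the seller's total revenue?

Total revenue: €261

Bids ranked high→low: 131 (Helix), 107 (Talon), 94 (Onyx), 87 (Quill), 86 (Arden), …
The 3 highest are Helix, Talon, Onyx.
Highest unsuccessful bid: €87 → clearing price.
Total revenue = 3 × €87 = €261.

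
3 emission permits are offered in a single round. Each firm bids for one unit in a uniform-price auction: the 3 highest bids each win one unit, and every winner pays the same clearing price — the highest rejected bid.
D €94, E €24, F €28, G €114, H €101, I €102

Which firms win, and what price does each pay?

G, I, H; each pays €94

Ordering the bids: 114 (G), 102 (I), 101 (H), 94 (D), 28 (F), …
Winners (3 units): G, I, H.
Clearing price = highest rejected bid = €94.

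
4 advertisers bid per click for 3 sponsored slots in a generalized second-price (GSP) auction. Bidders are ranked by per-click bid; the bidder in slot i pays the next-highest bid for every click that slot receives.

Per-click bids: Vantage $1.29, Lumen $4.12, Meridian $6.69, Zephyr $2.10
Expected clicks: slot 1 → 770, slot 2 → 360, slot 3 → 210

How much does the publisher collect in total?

Total revenue: $4199.30

Per-click bids in order: $6.69 (Meridian) > $4.12 (Lumen) > $2.10 (Zephyr) > $1.29 (Vantage)
Slot 1: Meridian pays $4.12 × 770 = $3172.40
Slot 2: Lumen pays $2.10 × 360 = $756.00
Slot 3: Zephyr pays $1.29 × 210 = $270.90
Total = $4199.30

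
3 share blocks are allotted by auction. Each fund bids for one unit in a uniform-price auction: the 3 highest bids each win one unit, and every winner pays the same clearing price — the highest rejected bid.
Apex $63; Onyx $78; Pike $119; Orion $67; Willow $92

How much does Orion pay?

Sorting: 119 (Pike), 92 (Willow), 78 (Onyx), 67 (Orion), 63 (Apex)
Winners (3 units): Pike, Willow, Onyx.
Highest unsuccessful bid: $67 → clearing price.
Orion does not win → pays $0.

Orion pays $0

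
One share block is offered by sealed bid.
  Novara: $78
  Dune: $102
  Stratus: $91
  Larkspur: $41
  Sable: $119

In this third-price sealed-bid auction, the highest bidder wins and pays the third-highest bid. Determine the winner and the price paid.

Sorting bids: 119 (Sable) > 102 (Dune) > 91 (Stratus) > 78 (Novara) > 41 (Larkspur)
Sable wins; payment is bid #3 in the ranking = $91.

Sable pays $91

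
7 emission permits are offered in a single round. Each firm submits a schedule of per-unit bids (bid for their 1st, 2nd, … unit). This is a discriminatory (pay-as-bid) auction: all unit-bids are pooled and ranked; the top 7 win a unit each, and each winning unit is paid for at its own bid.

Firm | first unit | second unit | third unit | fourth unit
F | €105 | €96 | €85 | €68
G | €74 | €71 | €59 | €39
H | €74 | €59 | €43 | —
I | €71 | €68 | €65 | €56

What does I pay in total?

Pooled unit-bids ranked (top 7): 105 (F-1), 96 (F-2), 85 (F-3), 74 (G-1), 74 (H-1), 71 (G-2), 71 (I-1)
Next rejected bid: €68 (not a price — pay-as-bid).
I's winning unit-bids: 71 = €71.

I pays €71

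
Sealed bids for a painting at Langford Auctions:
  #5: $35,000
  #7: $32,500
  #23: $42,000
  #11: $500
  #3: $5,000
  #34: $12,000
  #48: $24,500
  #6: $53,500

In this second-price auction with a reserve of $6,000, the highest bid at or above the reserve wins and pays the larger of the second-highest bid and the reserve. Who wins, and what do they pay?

Second-price auction with a reserve of $6,000: the highest bid at or above the reserve wins and pays the larger of the second-highest bid and the reserve.
Bids in order: 53,500 (#6) > 42,000 (#23) > 35,000 (#5) > 32,500 (#7) > 24,500 (#48) > 12,000 (#34) > …
Highest eligible bid: #6 at $53,500.
Second-highest bid $42,000 exceeds the reserve $6,000 → payment $42,000.

#6 pays $42,000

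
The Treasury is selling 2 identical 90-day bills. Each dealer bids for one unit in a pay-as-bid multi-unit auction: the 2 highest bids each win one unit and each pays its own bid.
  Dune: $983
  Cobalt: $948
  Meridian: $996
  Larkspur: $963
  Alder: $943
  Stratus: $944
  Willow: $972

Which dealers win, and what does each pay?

Meridian $996, Dune $983

Ordering the bids: 996 (Meridian), 983 (Dune), 972 (Willow), 963 (Larkspur), …
Winners (2 units): Meridian, Dune.
Each winner pays its own bid: Meridian $996, Dune $983.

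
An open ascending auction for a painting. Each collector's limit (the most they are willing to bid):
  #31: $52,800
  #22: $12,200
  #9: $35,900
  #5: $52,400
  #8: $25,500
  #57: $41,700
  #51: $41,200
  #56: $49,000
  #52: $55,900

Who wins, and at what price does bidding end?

#52 wins at $52,800

Limits ranked: 55,900 (#52) > 52,800 (#31) > 52,400 (#5) > 49,000 (#56) > 41,700 (#57) > 41,200 (#51) > …
#31 is the last rival to drop out, at $52,800; #52 remains and wins at that price.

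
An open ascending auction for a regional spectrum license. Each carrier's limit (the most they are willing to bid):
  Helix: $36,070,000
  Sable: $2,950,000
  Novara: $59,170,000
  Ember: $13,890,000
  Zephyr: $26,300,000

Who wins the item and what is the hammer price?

Novara wins at $36,070,000

Open ascending-bid auction: the price rises until one bidder remains; the winner pays the price at which the last rival dropped out.
Limits in order: 59,170,000 (Novara) > 36,070,000 (Helix) > 26,300,000 (Zephyr) > 13,890,000 (Ember) > 2,950,000 (Sable)
Bidding ends when Helix exits at $36,070,000; Novara takes it.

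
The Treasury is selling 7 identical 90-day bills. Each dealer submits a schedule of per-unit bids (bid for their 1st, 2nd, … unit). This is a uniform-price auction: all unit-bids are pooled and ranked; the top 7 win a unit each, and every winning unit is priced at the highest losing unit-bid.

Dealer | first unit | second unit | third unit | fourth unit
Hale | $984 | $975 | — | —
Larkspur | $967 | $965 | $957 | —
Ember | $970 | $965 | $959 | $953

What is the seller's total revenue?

All unit-bids, highest first — top 7: 984 (Hale-1), 975 (Hale-2), 970 (Ember-1), 967 (Larkspur-1), 965 (Larkspur-2), 965 (Ember-2), 959 (Ember-3)
The (k+1)-th unit-bid is $957.
Allocation: Ember 3, Hale 2, Larkspur 2. Every unit priced at $957.
Revenue = 7 × 957 = $6,699.

Total revenue: $6,699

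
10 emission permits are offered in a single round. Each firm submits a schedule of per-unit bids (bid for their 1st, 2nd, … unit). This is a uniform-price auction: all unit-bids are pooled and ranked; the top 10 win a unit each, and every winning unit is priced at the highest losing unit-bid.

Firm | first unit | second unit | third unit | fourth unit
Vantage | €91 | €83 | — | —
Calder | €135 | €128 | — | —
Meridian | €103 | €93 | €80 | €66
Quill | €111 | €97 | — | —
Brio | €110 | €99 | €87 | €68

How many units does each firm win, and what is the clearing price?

Brio 3, Calder 2, Meridian 2, Quill 2, Vantage 1; clearing price €83

Pooled unit-bids ranked (top 10): 135 (Calder-1), 128 (Calder-2), 111 (Quill-1), 110 (Brio-1), 103 (Meridian-1), 99 (Brio-2), 97 (Quill-2), 93 (Meridian-2), 91 (Vantage-1), 87 (Brio-3)
The (k+1)-th unit-bid is €83.
Allocation: Brio 3, Calder 2, Meridian 2, Quill 2, Vantage 1.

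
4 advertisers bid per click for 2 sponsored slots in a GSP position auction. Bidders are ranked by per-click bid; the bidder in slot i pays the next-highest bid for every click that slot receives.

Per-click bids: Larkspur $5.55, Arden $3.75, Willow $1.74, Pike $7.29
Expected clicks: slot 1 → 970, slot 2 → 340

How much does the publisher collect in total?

Per-click bids in order: $7.29 (Pike) > $5.55 (Larkspur) > $3.75 (Arden) > …
Slot 1: Pike pays $5.55 × 970 = $5383.50
Slot 2: Larkspur pays $3.75 × 340 = $1275.00
Total = $6658.50

Total revenue: $6658.50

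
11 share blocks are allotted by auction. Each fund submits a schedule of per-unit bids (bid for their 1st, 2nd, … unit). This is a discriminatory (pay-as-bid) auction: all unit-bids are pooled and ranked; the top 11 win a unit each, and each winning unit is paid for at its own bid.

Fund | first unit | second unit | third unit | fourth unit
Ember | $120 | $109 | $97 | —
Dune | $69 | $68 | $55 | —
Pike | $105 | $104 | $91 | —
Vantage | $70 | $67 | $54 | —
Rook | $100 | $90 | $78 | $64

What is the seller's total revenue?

All unit-bids, highest first — top 11: 120 (Ember-1), 109 (Ember-2), 105 (Pike-1), 104 (Pike-2), 100 (Rook-1), 97 (Ember-3), 91 (Pike-3), 90 (Rook-2), 78 (Rook-3), 70 (Vantage-1), 69 (Dune-1)
Next rejected bid: $68 (not a price — pay-as-bid).
Each winning unit pays its own bid.
Revenue = 120 + 109 + 105 + 104 + 100 + 97 + 91 + 90 + 78 + 70 + 69 = $1,033.

Total revenue: $1,033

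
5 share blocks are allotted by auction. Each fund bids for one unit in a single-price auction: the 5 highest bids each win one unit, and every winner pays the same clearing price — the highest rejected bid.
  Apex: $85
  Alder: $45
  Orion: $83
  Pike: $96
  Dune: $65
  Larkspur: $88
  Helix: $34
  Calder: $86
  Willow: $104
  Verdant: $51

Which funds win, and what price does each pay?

Willow, Pike, Larkspur, Calder, Apex; each pays $83

Ordering the bids: 104 (Willow), 96 (Pike), 88 (Larkspur), 86 (Calder), 85 (Apex), 83 (Orion), 65 (Dune), …
The 5 highest are Willow, Pike, Larkspur, Calder, Apex.
Clearing price = highest rejected bid = $83.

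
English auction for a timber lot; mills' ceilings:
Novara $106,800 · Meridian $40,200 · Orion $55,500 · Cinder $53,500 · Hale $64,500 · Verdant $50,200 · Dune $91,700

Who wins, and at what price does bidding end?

Ascending (English) auction: the price rises until one bidder remains; the winner pays the price at which the last rival dropped out.
Limits in order: 106,800 (Novara) > 91,700 (Dune) > 64,500 (Hale) > 55,500 (Orion) > 53,500 (Cinder) > 50,200 (Verdant) > …
Once the price passes $91,700, only Novara is left; the hammer falls at Dune's limit of $91,700.

Novara wins at $91,700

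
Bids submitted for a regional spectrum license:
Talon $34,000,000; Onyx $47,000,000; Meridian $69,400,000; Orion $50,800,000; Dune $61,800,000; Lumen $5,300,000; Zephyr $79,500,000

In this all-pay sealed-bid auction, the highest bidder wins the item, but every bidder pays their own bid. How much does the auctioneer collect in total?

Total revenue: $347,800,000

Rule: the highest bidder wins the item, but every bidder pays their own bid.
Sorting bids: 79,500,000 (Zephyr) > 69,400,000 (Meridian) > 61,800,000 (Dune) > 50,800,000 (Orion) > 47,000,000 (Onyx) > 34,000,000 (Talon) > …
Zephyr wins with the top bid; all bids are sunk regardless.
Every bidder forfeits their bid regardless of winning.
Revenue = 34,000,000 + 47,000,000 + 69,400,000 + 50,800,000 + 61,800,000 + 5,300,000 + 79,500,000 = $347,800,000.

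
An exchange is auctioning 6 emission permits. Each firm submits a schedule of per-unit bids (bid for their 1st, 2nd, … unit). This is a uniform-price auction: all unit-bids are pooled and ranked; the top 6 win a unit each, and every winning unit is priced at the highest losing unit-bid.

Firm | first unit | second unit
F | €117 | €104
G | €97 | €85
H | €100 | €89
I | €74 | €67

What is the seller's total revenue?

Pooled unit-bids ranked (top 6): 117 (F-1), 104 (F-2), 100 (H-1), 97 (G-1), 89 (H-2), 85 (G-2)
First bid not allocated: €74.
Allocation: F 2, G 2, H 2. Every unit priced at €74.
Revenue = 6 × 74 = €444.

Total revenue: €444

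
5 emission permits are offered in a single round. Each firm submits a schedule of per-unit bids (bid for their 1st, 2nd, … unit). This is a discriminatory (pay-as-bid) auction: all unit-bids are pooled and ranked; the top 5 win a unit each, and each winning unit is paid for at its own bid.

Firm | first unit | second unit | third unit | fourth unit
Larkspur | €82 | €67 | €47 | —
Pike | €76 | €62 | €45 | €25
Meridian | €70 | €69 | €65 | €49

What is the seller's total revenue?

Pooled unit-bids ranked (top 5): 82 (Larkspur-1), 76 (Pike-1), 70 (Meridian-1), 69 (Meridian-2), 67 (Larkspur-2)
Next rejected bid: €65 (not a price — pay-as-bid).
Each winning unit pays its own bid.
Revenue = 82 + 76 + 70 + 69 + 67 = €364.

Total revenue: €364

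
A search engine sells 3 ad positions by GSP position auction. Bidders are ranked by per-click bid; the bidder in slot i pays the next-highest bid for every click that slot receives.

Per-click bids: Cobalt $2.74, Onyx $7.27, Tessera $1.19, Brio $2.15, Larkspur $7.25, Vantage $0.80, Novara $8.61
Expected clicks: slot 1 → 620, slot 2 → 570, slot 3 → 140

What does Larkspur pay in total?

Larkspur pays $383.60

Ranked by bid: $8.61 (Novara) > $7.27 (Onyx) > $7.25 (Larkspur) > $2.74 (Cobalt) > …
Larkspur holds slot 3 → pays next bid $2.74 × 140 clicks = $383.60.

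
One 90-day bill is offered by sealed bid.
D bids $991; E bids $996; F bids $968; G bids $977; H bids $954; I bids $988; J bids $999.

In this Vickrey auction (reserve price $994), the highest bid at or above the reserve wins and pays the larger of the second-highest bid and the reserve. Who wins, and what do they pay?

Bids ranked: 999 (J) > 996 (E) > 991 (D) > 988 (I) > 977 (G) > 968 (F) > …
J has the top bid at or above the reserve ($999).
Second-highest bid $996 exceeds the reserve $994 → payment $996.

J pays $996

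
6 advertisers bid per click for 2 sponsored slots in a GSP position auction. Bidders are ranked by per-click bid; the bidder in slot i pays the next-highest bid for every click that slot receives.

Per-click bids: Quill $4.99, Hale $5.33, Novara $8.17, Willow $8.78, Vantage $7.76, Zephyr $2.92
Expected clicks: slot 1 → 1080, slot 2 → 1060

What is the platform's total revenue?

Sorting advertisers: $8.78 (Willow) > $8.17 (Novara) > $7.76 (Vantage) > …
Slot 1: Willow pays $8.17 × 1080 = $8823.60
Slot 2: Novara pays $7.76 × 1060 = $8225.60
Total = $17049.20

Total revenue: $17049.20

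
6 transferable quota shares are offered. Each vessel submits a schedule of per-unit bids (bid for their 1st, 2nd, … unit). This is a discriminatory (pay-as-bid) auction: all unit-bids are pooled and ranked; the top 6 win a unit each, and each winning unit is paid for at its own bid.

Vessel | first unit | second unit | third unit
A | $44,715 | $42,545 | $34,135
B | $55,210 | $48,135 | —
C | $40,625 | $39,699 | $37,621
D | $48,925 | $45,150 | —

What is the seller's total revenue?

Total revenue: $284,680

All unit-bids, highest first — top 6: 55,210 (B-1), 48,925 (D-1), 48,135 (B-2), 45,150 (D-2), 44,715 (A-1), 42,545 (A-2)
Next rejected bid: $40,625 (not a price — pay-as-bid).
Each winning unit pays its own bid.
Revenue = 55,210 + 48,925 + 48,135 + 45,150 + 44,715 + 42,545 = $284,680.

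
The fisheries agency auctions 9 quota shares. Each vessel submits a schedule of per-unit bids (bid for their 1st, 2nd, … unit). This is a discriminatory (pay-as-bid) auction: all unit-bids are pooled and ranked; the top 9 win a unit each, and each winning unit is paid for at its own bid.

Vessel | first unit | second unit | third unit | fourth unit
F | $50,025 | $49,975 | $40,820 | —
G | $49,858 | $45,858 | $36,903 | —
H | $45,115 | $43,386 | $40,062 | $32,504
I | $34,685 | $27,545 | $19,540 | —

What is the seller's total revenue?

Total revenue: $402,002

All unit-bids, highest first — top 9: 50,025 (F-1), 49,975 (F-2), 49,858 (G-1), 45,858 (G-2), 45,115 (H-1), 43,386 (H-2), 40,820 (F-3), 40,062 (H-3), 36,903 (G-3)
Next rejected bid: $34,685 (not a price — pay-as-bid).
Each winning unit pays its own bid.
Revenue = 50,025 + 49,975 + 49,858 + 45,858 + 45,115 + 43,386 + 40,820 + 40,062 + 36,903 = $402,002.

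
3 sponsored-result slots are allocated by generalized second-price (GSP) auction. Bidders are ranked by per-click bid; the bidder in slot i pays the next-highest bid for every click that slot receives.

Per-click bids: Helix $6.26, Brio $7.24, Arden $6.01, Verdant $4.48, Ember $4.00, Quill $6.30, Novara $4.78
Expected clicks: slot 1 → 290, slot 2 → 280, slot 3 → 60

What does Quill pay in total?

Sorting advertisers: $7.24 (Brio) > $6.30 (Quill) > $6.26 (Helix) > $6.01 (Arden) > …
Quill holds slot 2 → pays next bid $6.26 × 280 clicks = $1752.80.

Quill pays $1752.80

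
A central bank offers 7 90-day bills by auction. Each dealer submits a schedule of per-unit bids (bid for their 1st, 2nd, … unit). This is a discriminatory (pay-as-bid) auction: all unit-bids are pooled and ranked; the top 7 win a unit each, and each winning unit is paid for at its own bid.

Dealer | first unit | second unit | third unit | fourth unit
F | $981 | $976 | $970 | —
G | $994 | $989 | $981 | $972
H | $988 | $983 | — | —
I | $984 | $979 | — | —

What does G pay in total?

G pays $2,964

Pooled unit-bids ranked (top 7): 994 (G-1), 989 (G-2), 988 (H-1), 984 (I-1), 983 (H-2), 981 (F-1), 981 (G-3)
Next rejected bid: $979 (not a price — pay-as-bid).
G's winning unit-bids: 994 + 989 + 981 = $2,964.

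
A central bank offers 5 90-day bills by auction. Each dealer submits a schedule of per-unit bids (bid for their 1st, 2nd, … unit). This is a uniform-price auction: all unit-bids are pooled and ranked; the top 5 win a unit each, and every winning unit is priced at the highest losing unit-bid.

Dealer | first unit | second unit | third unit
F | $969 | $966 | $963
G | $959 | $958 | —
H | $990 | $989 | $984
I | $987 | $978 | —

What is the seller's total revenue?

Total revenue: $4,845

All unit-bids, highest first — top 5: 990 (H-1), 989 (H-2), 987 (I-1), 984 (H-3), 978 (I-2)
Highest rejected unit-bid = $969.
Allocation: H 3, I 2. Every unit priced at $969.
Revenue = 5 × 969 = $4,845.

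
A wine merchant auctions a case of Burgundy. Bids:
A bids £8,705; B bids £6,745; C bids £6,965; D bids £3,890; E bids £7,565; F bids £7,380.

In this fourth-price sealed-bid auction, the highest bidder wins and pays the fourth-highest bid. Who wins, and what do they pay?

Rule: the highest bidder wins and pays the fourth-highest bid.
Bids in order: 8,705 (A) > 7,565 (E) > 7,380 (F) > 6,965 (C) > 6,745 (B) > 3,890 (D)
A is highest; pays the fourth-highest bid, £6,965.

A pays £6,965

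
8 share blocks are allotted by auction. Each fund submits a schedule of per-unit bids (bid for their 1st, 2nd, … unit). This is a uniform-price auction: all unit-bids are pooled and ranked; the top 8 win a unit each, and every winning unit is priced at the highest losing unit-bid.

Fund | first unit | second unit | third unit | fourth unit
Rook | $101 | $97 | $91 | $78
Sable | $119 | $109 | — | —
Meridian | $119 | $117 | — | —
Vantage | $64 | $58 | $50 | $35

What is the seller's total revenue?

Total revenue: $512

Merging the schedules and taking the best 8: 119 (Sable-1), 119 (Meridian-1), 117 (Meridian-2), 109 (Sable-2), 101 (Rook-1), 97 (Rook-2), 91 (Rook-3), 78 (Rook-4)
Highest rejected unit-bid = $64.
Allocation: Meridian 2, Rook 4, Sable 2. Every unit priced at $64.
Revenue = 8 × 64 = $512.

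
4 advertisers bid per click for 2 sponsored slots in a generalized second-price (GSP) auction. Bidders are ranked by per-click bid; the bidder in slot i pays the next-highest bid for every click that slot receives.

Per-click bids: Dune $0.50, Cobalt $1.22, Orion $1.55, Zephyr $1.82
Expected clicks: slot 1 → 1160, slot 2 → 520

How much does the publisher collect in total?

Total revenue: $2432.40

Sorting advertisers: $1.82 (Zephyr) > $1.55 (Orion) > $1.22 (Cobalt) > …
Slot 1: Zephyr pays $1.55 × 1160 = $1798.00
Slot 2: Orion pays $1.22 × 520 = $634.40
Total = $2432.40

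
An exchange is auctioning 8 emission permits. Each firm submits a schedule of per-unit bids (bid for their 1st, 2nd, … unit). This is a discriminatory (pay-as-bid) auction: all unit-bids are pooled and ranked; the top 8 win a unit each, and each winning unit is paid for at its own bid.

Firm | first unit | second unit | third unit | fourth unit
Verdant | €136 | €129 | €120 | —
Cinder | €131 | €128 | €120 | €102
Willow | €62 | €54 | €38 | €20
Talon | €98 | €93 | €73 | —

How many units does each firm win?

All unit-bids, highest first — top 8: 136 (Verdant-1), 131 (Cinder-1), 129 (Verdant-2), 128 (Cinder-2), 120 (Verdant-3), 120 (Cinder-3), 102 (Cinder-4), 98 (Talon-1)
Next rejected bid: €93 (not a price — pay-as-bid).
Allocation: Cinder 4, Talon 1, Verdant 3.

Cinder 4, Talon 1, Verdant 3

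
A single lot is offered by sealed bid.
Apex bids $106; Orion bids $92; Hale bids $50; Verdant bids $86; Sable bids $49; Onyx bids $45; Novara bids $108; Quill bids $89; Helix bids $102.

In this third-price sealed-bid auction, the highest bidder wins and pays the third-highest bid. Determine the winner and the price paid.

Novara pays $102

Third-price sealed-bid auction: the highest bidder wins and pays the third-highest bid.
Bids ranked: 108 (Novara) > 106 (Apex) > 102 (Helix) > 92 (Orion) > 89 (Quill) > 86 (Verdant) > …
Novara is highest; pays the third-highest bid, $102.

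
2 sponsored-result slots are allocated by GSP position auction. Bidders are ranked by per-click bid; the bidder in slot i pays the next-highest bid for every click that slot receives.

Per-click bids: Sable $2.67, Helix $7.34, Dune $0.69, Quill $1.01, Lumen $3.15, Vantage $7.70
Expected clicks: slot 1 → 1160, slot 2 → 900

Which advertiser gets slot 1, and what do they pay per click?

Vantage; $7.34 per click

Ranked by bid: $7.70 (Vantage) > $7.34 (Helix) > $3.15 (Lumen) > …
Slot 1 goes to the first-ranked bidder, Vantage, who pays the next bid down: $7.34/click.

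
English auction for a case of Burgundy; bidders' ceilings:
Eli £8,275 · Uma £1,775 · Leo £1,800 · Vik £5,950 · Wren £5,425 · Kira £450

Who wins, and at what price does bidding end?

Open ascending-bid auction: the price rises until one bidder remains; the winner pays the price at which the last rival dropped out.
Sorting limits: 8,275 (Eli) > 5,950 (Vik) > 5,425 (Wren) > 1,800 (Leo) > 1,775 (Uma) > 450 (Kira)
Once the price passes £5,950, only Eli is left; the hammer falls at Vik's limit of £5,950.

Eli wins at £5,950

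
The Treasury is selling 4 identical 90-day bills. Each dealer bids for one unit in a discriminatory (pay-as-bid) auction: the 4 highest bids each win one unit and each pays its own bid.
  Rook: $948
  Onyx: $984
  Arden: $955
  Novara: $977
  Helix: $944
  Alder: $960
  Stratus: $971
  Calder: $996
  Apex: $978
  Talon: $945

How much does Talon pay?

Ordering the bids: 996 (Calder), 984 (Onyx), 978 (Apex), 977 (Novara), 971 (Stratus), 960 (Alder), …
Top 4: Calder, Onyx, Apex, Novara.
Talon does not win → $0.

Talon pays $0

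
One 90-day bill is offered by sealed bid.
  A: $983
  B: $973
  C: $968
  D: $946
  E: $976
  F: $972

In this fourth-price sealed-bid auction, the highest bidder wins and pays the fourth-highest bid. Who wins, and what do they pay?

A pays $972

Fourth-price sealed-bid auction: the highest bidder wins and pays the fourth-highest bid.
Bids in order: 983 (A) > 976 (E) > 973 (B) > 972 (F) > 968 (C) > 946 (D)
A wins; payment is bid #4 in the ranking = $972.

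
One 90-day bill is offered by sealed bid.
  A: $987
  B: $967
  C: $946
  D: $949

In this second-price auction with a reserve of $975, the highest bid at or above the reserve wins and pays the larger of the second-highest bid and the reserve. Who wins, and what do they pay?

Bids ranked: 987 (A) > 967 (B) > 949 (D) > 946 (C)
Highest eligible bid: A at $987.
max(second-highest $967, reserve $975) = $975.

A pays $975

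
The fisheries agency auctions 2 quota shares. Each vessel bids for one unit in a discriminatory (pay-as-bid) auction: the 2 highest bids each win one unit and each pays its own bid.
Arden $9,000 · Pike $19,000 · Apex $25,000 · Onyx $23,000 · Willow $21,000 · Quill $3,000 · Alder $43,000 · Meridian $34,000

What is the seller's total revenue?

Ordering the bids: 43,000 (Alder), 34,000 (Meridian), 25,000 (Apex), 23,000 (Onyx), …
The 2 highest are Alder, Meridian.
Total revenue = 43,000 + 34,000 = $77,000.

Total revenue: $77,000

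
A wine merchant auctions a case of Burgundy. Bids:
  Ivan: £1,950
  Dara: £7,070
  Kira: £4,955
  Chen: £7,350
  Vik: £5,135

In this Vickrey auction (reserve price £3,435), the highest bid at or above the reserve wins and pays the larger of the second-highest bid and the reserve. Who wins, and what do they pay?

Chen pays £7,070

Bids ranked: 7,350 (Chen) > 7,070 (Dara) > 5,135 (Vik) > 4,955 (Kira) > 1,950 (Ivan)
Chen has the top bid at or above the reserve (£7,350).
Second-highest bid £7,070 exceeds the reserve £3,435 → payment £7,070.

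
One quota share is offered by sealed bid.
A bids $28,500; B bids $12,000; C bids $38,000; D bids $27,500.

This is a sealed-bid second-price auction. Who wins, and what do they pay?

C pays $28,500

Sealed-bid second-price auction: the highest bidder wins and pays the second-highest bid.
Bids in order: 38,000 (C) > 28,500 (A) > 27,500 (D) > 12,000 (B)
C is highest; pays the second-highest bid, $28,500.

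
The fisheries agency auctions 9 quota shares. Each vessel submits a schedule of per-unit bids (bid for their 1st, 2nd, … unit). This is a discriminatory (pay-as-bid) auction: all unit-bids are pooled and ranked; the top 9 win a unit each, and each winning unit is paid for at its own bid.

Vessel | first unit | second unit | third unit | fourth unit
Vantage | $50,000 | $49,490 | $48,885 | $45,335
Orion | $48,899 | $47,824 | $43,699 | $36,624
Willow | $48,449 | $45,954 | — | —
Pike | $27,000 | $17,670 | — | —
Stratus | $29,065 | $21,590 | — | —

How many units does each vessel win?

Orion 3, Vantage 4, Willow 2

Pooled unit-bids ranked (top 9): 50,000 (Vantage-1), 49,490 (Vantage-2), 48,899 (Orion-1), 48,885 (Vantage-3), 48,449 (Willow-1), 47,824 (Orion-2), 45,954 (Willow-2), 45,335 (Vantage-4), 43,699 (Orion-3)
Next rejected bid: $36,624 (not a price — pay-as-bid).
Allocation: Orion 3, Vantage 4, Willow 2.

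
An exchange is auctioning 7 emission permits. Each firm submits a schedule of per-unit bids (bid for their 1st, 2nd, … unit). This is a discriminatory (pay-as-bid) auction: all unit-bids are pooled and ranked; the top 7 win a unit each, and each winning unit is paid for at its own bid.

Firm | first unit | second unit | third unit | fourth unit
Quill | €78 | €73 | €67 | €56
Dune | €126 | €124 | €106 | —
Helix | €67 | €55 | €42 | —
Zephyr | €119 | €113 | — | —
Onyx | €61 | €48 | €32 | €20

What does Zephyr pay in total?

Merging the schedules and taking the best 7: 126 (Dune-1), 124 (Dune-2), 119 (Zephyr-1), 113 (Zephyr-2), 106 (Dune-3), 78 (Quill-1), 73 (Quill-2)
Next rejected bid: €67 (not a price — pay-as-bid).
Zephyr's winning unit-bids: 119 + 113 = €232.

Zephyr pays €232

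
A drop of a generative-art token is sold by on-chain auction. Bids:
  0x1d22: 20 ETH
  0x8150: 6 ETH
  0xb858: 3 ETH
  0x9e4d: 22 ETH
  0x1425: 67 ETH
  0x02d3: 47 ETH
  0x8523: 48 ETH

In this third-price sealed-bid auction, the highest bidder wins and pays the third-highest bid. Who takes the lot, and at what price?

Sorting bids: 67 (0x1425) > 48 (0x8523) > 47 (0x02d3) > 22 (0x9e4d) > 20 (0x1d22) > 6 (0x8150) > …
0x1425 wins; payment is bid #3 in the ranking = 47 ETH.

0x1425 pays 47 ETH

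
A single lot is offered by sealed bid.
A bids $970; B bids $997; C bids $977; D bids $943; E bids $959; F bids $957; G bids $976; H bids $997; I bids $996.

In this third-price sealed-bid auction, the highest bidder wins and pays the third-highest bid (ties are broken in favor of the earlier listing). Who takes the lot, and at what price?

B pays $996

Third-price sealed-bid auction: the highest bidder wins and pays the third-highest bid.
Bids ranked: 997 (B) > 997 (H) > 996 (I) > 977 (C) > 976 (G) > 970 (A) > …
Tie at $997 → B wins by tie-break.
B is highest; pays the third-highest bid, $996.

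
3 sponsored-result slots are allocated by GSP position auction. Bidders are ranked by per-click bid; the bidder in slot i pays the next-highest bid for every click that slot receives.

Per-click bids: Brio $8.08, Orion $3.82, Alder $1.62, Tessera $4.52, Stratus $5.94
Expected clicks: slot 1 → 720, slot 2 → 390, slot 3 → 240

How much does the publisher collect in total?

Per-click bids in order: $8.08 (Brio) > $5.94 (Stratus) > $4.52 (Tessera) > $3.82 (Orion) > …
Slot 1: Brio pays $5.94 × 720 = $4276.80
Slot 2: Stratus pays $4.52 × 390 = $1762.80
Slot 3: Tessera pays $3.82 × 240 = $916.80
Total = $6956.40

Total revenue: $6956.40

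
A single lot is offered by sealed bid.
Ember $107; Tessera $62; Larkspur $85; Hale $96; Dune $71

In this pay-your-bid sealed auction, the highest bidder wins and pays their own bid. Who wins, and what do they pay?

Ember pays $107

Pay-your-bid sealed auction: the highest bidder wins and pays their own bid.
Bids in order: 107 (Ember) > 96 (Hale) > 85 (Larkspur) > 71 (Dune) > 62 (Tessera)
Ember is highest → pays own bid, $107.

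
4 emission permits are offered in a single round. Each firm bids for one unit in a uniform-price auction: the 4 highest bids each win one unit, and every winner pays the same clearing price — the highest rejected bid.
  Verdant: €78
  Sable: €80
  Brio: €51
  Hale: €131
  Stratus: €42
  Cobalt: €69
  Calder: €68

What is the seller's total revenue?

Total revenue: €272

Sorting: 131 (Hale), 80 (Sable), 78 (Verdant), 69 (Cobalt), 68 (Calder), 51 (Brio), …
Top 4: Hale, Sable, Verdant, Cobalt.
Highest unsuccessful bid: €68 → clearing price.
Total revenue = 4 × €68 = €272.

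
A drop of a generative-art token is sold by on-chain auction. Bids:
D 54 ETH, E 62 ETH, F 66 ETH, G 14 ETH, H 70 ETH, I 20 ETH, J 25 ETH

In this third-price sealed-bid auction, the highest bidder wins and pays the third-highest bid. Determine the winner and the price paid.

H pays 62 ETH

Bids in order: 70 (H) > 66 (F) > 62 (E) > 54 (D) > 25 (J) > 20 (I) > …
H is highest; pays the third-highest bid, 62 ETH.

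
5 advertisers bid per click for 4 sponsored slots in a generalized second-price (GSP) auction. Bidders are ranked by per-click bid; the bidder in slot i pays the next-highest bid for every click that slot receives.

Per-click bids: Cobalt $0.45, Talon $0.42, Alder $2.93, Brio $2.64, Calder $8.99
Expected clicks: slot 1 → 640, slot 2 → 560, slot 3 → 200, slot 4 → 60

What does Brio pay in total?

Ranked by bid: $8.99 (Calder) > $2.93 (Alder) > $2.64 (Brio) > $0.45 (Cobalt) > $0.42 (Talon)
Brio holds slot 3 → pays next bid $0.45 × 200 clicks = $90.00.

Brio pays $90.00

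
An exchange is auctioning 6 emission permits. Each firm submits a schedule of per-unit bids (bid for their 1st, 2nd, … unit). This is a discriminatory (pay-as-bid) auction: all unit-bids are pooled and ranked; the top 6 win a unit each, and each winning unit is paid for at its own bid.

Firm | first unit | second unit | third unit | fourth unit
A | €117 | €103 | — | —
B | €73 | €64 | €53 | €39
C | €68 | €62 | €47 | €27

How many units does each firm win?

Merging the schedules and taking the best 6: 117 (A-1), 103 (A-2), 73 (B-1), 68 (C-1), 64 (B-2), 62 (C-2)
Next rejected bid: €53 (not a price — pay-as-bid).
Allocation: A 2, B 2, C 2.

A 2, B 2, C 2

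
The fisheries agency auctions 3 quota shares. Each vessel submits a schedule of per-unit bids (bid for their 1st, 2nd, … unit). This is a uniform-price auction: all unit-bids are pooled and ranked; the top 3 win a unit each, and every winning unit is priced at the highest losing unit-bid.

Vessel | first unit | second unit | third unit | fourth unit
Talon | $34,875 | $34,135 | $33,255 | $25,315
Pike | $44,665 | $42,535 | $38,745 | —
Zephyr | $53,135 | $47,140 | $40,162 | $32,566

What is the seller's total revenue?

Merging the schedules and taking the best 3: 53,135 (Zephyr-1), 47,140 (Zephyr-2), 44,665 (Pike-1)
Highest rejected unit-bid = $42,535.
Allocation: Pike 1, Zephyr 2. Every unit priced at $42,535.
Revenue = 3 × 42,535 = $127,605.

Total revenue: $127,605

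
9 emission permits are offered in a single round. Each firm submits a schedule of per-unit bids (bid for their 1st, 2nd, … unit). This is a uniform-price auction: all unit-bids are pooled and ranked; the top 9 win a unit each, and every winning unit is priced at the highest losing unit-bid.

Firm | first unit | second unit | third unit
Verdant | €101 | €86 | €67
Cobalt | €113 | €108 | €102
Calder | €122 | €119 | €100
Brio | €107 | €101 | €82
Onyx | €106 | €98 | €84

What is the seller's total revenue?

Merging the schedules and taking the best 9: 122 (Calder-1), 119 (Calder-2), 113 (Cobalt-1), 108 (Cobalt-2), 107 (Brio-1), 106 (Onyx-1), 102 (Cobalt-3), 101 (Verdant-1), 101 (Brio-2)
Highest rejected unit-bid = €100.
Allocation: Brio 2, Calder 2, Cobalt 3, Onyx 1, Verdant 1. Every unit priced at €100.
Revenue = 9 × 100 = €900.

Total revenue: €900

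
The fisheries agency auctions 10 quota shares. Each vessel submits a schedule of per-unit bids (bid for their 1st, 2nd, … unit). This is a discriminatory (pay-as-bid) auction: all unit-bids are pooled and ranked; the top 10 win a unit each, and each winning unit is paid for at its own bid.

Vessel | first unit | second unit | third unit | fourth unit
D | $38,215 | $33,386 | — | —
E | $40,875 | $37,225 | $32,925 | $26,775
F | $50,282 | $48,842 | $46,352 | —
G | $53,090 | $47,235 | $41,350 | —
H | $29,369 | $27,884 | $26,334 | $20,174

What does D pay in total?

D pays $71,601

Merging the schedules and taking the best 10: 53,090 (G-1), 50,282 (F-1), 48,842 (F-2), 47,235 (G-2), 46,352 (F-3), 41,350 (G-3), 40,875 (E-1), 38,215 (D-1), 37,225 (E-2), 33,386 (D-2)
Next rejected bid: $32,925 (not a price — pay-as-bid).
D's winning unit-bids: 38,215 + 33,386 = $71,601.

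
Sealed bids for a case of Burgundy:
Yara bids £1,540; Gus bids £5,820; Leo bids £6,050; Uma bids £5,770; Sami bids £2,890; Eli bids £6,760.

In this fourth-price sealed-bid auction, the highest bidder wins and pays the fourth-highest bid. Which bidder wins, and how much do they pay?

Bids in order: 6,760 (Eli) > 6,050 (Leo) > 5,820 (Gus) > 5,770 (Uma) > 2,890 (Sami) > 1,540 (Yara)
Eli is highest; pays the fourth-highest bid, £5,770.

Eli pays £5,770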